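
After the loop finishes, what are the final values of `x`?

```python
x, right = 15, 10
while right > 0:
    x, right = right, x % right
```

Let's trace through this code step by step.

Initialize: x = 15
Initialize: right = 10
Entering loop: while right > 0:
After iteration 1: x = 10, right = 5
After iteration 2: x = 5, right = 0
Loop ends.

Final answer: 5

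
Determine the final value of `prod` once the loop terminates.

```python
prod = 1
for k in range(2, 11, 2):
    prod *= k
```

Let's trace through this code step by step.

Initialize: prod = 1
Entering loop: for k in range(2, 11, 2):
After iteration 1: k = 2, prod = 2
After iteration 2: k = 4, prod = 8
After iteration 3: k = 6, prod = 48
After iteration 4: k = 8, prod = 384
After iteration 5: k = 10, prod = 3840
Loop ends.

Final answer: 3840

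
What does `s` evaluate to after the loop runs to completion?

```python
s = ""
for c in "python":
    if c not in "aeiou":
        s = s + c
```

Let's trace through this code step by step.

Initialize: s = ''
Entering loop: for c in "python":
After iteration 1: c = 'p', s = 'p'
After iteration 2: c = 'y', s = 'py'
After iteration 3: c = 't', s = 'pyt'
After iteration 4: c = 'h', s = 'pyth'
After iteration 5: c = 'o', s = 'pyth'
After iteration 6: c = 'n', s = 'pythn'
Loop ends.

Final answer: 'pythn'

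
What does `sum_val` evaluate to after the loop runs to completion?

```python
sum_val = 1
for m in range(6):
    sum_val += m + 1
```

Let's trace through this code step by step.

Initialize: sum_val = 1
Entering loop: for m in range(6):
After iteration 1: m = 0, sum_val = 2
After iteration 2: m = 1, sum_val = 4
After iteration 3: m = 2, sum_val = 7
After iteration 4: m = 3, sum_val = 11
After iteration 5: m = 4, sum_val = 16
After iteration 6: m = 5, sum_val = 22
Loop ends.

Final answer: 22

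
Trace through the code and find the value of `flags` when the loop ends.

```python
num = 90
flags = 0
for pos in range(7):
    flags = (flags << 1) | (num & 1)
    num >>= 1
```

Let's trace through this code step by step.

Initialize: num = 90
Initialize: flags = 0
Entering loop: for pos in range(7):
After iteration 1: pos = 0, num = 45, flags = 0
After iteration 2: pos = 1, num = 22, flags = 1
After iteration 3: pos = 2, num = 11, flags = 2
After iteration 4: pos = 3, num = 5, flags = 5
After iteration 5: pos = 4, num = 2, flags = 11
After iteration 6: pos = 5, num = 1, flags = 22
After iteration 7: pos = 6, num = 0, flags = 45
Loop ends.

Final answer: 45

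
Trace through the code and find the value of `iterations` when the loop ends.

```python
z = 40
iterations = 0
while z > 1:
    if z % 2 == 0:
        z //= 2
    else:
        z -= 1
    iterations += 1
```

Let's trace through this code step by step.

Initialize: z = 40
Initialize: iterations = 0
Entering loop: while z > 1:
After iteration 1: z = 20, iterations = 1
After iteration 2: z = 10, iterations = 2
After iteration 3: z = 5, iterations = 3
After iteration 4: z = 4, iterations = 4
After iteration 5: z = 2, iterations = 5
After iteration 6: z = 1, iterations = 6
Loop ends.

Final answer: 6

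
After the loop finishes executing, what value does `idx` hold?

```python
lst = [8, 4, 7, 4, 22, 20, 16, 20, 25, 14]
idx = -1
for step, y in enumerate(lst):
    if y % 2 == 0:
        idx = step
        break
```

Let's trace through this code step by step.

Initialize: lst = [8, 4, 7, 4, 22, 20, 16, 20, 25, 14]
Initialize: idx = -1
Entering loop: for step, y in enumerate(lst):
After iteration 1: step = 0, y = 8, idx = 0
Loop ends.

Final answer: 0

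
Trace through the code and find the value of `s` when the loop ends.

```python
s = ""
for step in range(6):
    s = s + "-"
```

Let's trace through this code step by step.

Initialize: s = ''
Entering loop: for step in range(6):
After iteration 1: step = 0, s = '-'
After iteration 2: step = 1, s = '--'
After iteration 3: step = 2, s = '---'
After iteration 4: step = 3, s = '----'
After iteration 5: step = 4, s = '-----'
After iteration 6: step = 5, s = '------'
Loop ends.

Final answer: '------'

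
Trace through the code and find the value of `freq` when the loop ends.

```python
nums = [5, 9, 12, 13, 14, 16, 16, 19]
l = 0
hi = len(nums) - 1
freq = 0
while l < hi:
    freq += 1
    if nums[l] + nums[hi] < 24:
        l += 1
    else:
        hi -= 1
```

Let's trace through this code step by step.

Initialize: nums = [5, 9, 12, 13, 14, 16, 16, 19]
Initialize: l = 0
Initialize: hi = 7
Initialize: freq = 0
Entering loop: while l < hi:
After iteration 1: l = 0, hi = 6, freq = 1
After iteration 2: l = 1, hi = 6, freq = 2
After iteration 3: l = 1, hi = 5, freq = 3
After iteration 4: l = 1, hi = 4, freq = 4
After iteration 5: l = 2, hi = 4, freq = 5
After iteration 6: l = 2, hi = 3, freq = 6
After iteration 7: l = 2, hi = 2, freq = 7
Loop ends.

Final answer: 7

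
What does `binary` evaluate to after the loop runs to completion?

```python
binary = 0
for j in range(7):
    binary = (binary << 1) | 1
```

Let's trace through this code step by step.

Initialize: binary = 0
Entering loop: for j in range(7):
After iteration 1: j = 0, binary = 1
After iteration 2: j = 1, binary = 3
After iteration 3: j = 2, binary = 7
After iteration 4: j = 3, binary = 15
After iteration 5: j = 4, binary = 31
After iteration 6: j = 5, binary = 63
After iteration 7: j = 6, binary = 127
Loop ends.

Final answer: 127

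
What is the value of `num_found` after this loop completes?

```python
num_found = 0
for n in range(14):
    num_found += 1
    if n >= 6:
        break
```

Let's trace through this code step by step.

Initialize: num_found = 0
Entering loop: for n in range(14):
After iteration 1: n = 0, num_found = 1
After iteration 2: n = 1, num_found = 2
After iteration 3: n = 2, num_found = 3
After iteration 4: n = 3, num_found = 4
After iteration 5: n = 4, num_found = 5
After iteration 6: n = 5, num_found = 6
After iteration 7: n = 6, num_found = 7
Loop ends.

Final answer: 7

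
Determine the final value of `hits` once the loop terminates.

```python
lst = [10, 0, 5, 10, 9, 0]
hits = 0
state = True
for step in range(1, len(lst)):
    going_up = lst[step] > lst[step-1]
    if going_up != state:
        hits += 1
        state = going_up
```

Let's trace through this code step by step.

Initialize: lst = [10, 0, 5, 10, 9, 0]
Initialize: hits = 0
Initialize: state = True
Entering loop: for step in range(1, len(lst)):
After iteration 1: step = 1, hits = 1, state = False, going_up = False
After iteration 2: step = 2, hits = 2, state = True, going_up = True
After iteration 3: step = 3, hits = 2, state = True, going_up = True
After iteration 4: step = 4, hits = 3, state = False, going_up = False
After iteration 5: step = 5, hits = 3, state = False, going_up = False
Loop ends.

Final answer: 3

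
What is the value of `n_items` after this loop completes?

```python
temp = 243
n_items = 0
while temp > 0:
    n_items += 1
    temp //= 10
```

Let's trace through this code step by step.

Initialize: temp = 243
Initialize: n_items = 0
Entering loop: while temp > 0:
After iteration 1: temp = 24, n_items = 1
After iteration 2: temp = 2, n_items = 2
After iteration 3: temp = 0, n_items = 3
Loop ends.

Final answer: 3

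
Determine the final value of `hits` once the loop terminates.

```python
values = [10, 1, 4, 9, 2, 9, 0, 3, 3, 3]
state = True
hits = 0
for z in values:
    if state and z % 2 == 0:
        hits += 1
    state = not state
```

Let's trace through this code step by step.

Initialize: values = [10, 1, 4, 9, 2, 9, 0, 3, 3, 3]
Initialize: state = True
Initialize: hits = 0
Entering loop: for z in values:
After iteration 1: z = 10, state = False, hits = 1
After iteration 2: z = 1, state = True, hits = 1
After iteration 3: z = 4, state = False, hits = 2
After iteration 4: z = 9, state = True, hits = 2
After iteration 5: z = 2, state = False, hits = 3
After iteration 6: z = 9, state = True, hits = 3
After iteration 7: z = 0, state = False, hits = 4
After iteration 8: z = 3, state = True, hits = 4
After iteration 9: z = 3, state = False, hits = 4
After iteration 10: z = 3, state = True, hits = 4
Loop ends.

Final answer: 4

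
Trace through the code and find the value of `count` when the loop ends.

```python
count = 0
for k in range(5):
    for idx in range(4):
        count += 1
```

Let's trace through this code step by step.

Initialize: count = 0
Entering loop: for k in range(5):
After iteration 1: k = 0, count = 4
After iteration 2: k = 1, count = 8
After iteration 3: k = 2, count = 12
After iteration 4: k = 3, count = 16
After iteration 5: k = 4, count = 20
Loop ends.

Final answer: 20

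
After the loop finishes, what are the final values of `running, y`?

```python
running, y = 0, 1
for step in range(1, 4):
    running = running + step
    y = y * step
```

Let's trace through this code step by step.

Initialize: running = 0
Initialize: y = 1
Entering loop: for step in range(1, 4):
After iteration 1: step = 1, running = 1, y = 1
After iteration 2: step = 2, running = 3, y = 2
After iteration 3: step = 3, running = 6, y = 6
Loop ends.

Final answer: 6, 6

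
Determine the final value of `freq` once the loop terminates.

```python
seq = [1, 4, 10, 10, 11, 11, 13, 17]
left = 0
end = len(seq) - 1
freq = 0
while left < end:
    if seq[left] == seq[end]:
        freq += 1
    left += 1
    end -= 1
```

Let's trace through this code step by step.

Initialize: seq = [1, 4, 10, 10, 11, 11, 13, 17]
Initialize: left = 0
Initialize: end = 7
Initialize: freq = 0
Entering loop: while left < end:
After iteration 1: left = 1, end = 6, freq = 0
After iteration 2: left = 2, end = 5, freq = 0
After iteration 3: left = 3, end = 4, freq = 0
After iteration 4: left = 4, end = 3, freq = 0
Loop ends.

Final answer: 0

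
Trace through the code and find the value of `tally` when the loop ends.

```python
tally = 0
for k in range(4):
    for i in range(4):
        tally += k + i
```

Let's trace through this code step by step.

Initialize: tally = 0
Entering loop: for k in range(4):
After iteration 1: k = 0, tally = 6
After iteration 2: k = 1, tally = 16
After iteration 3: k = 2, tally = 30
After iteration 4: k = 3, tally = 48
Loop ends.

Final answer: 48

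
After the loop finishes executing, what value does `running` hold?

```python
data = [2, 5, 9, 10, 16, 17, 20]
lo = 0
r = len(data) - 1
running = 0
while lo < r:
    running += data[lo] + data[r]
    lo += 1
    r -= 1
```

Let's trace through this code step by step.

Initialize: data = [2, 5, 9, 10, 16, 17, 20]
Initialize: lo = 0
Initialize: r = 6
Initialize: running = 0
Entering loop: while lo < r:
After iteration 1: lo = 1, r = 5, running = 22
After iteration 2: lo = 2, r = 4, running = 44
After iteration 3: lo = 3, r = 3, running = 69
Loop ends.

Final answer: 69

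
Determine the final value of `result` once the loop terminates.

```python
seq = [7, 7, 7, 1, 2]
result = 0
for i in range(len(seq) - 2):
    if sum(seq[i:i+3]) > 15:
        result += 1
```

Let's trace through this code step by step.

Initialize: seq = [7, 7, 7, 1, 2]
Initialize: result = 0
Entering loop: for i in range(len(seq) - 2):
After iteration 1: i = 0, result = 1
After iteration 2: i = 1, result = 1
After iteration 3: i = 2, result = 1
Loop ends.

Final answer: 1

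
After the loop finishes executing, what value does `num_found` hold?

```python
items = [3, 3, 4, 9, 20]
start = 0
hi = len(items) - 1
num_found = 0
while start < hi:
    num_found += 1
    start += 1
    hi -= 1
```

Let's trace through this code step by step.

Initialize: items = [3, 3, 4, 9, 20]
Initialize: start = 0
Initialize: hi = 4
Initialize: num_found = 0
Entering loop: while start < hi:
After iteration 1: start = 1, hi = 3, num_found = 1
After iteration 2: start = 2, hi = 2, num_found = 2
Loop ends.

Final answer: 2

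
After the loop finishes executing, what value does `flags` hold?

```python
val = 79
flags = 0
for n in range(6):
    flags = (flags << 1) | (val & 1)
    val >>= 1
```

Let's trace through this code step by step.

Initialize: val = 79
Initialize: flags = 0
Entering loop: for n in range(6):
After iteration 1: n = 0, val = 39, flags = 1
After iteration 2: n = 1, val = 19, flags = 3
After iteration 3: n = 2, val = 9, flags = 7
After iteration 4: n = 3, val = 4, flags = 15
After iteration 5: n = 4, val = 2, flags = 30
After iteration 6: n = 5, val = 1, flags = 60
Loop ends.

Final answer: 60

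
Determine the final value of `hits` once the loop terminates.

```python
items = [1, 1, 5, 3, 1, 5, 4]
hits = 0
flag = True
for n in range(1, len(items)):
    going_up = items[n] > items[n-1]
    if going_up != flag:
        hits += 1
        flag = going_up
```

Let's trace through this code step by step.

Initialize: items = [1, 1, 5, 3, 1, 5, 4]
Initialize: hits = 0
Initialize: flag = True
Entering loop: for n in range(1, len(items)):
After iteration 1: n = 1, hits = 1, flag = False, going_up = False
After iteration 2: n = 2, hits = 2, flag = True, going_up = True
After iteration 3: n = 3, hits = 3, flag = False, going_up = False
After iteration 4: n = 4, hits = 3, flag = False, going_up = False
After iteration 5: n = 5, hits = 4, flag = True, going_up = True
After iteration 6: n = 6, hits = 5, flag = False, going_up = False
Loop ends.

Final answer: 5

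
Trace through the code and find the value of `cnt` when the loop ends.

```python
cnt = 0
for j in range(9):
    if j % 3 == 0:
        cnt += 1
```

Let's trace through this code step by step.

Initialize: cnt = 0
Entering loop: for j in range(9):
After iteration 1: j = 0, cnt = 1
After iteration 2: j = 1, cnt = 1
After iteration 3: j = 2, cnt = 1
After iteration 4: j = 3, cnt = 2
After iteration 5: j = 4, cnt = 2
After iteration 6: j = 5, cnt = 2
After iteration 7: j = 6, cnt = 3
After iteration 8: j = 7, cnt = 3
After iteration 9: j = 8, cnt = 3
Loop ends.

Final answer: 3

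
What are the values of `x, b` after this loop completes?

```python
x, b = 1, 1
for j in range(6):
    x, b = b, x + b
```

Let's trace through this code step by step.

Initialize: x = 1
Initialize: b = 1
Entering loop: for j in range(6):
After iteration 1: j = 0, x = 1, b = 2
After iteration 2: j = 1, x = 2, b = 3
After iteration 3: j = 2, x = 3, b = 5
After iteration 4: j = 3, x = 5, b = 8
After iteration 5: j = 4, x = 8, b = 13
After iteration 6: j = 5, x = 13, b = 21
Loop ends.

Final answer: 13, 21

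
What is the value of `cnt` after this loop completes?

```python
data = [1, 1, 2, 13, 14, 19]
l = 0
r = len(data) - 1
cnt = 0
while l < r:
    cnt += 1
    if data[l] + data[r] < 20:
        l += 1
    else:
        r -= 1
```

Let's trace through this code step by step.

Initialize: data = [1, 1, 2, 13, 14, 19]
Initialize: l = 0
Initialize: r = 5
Initialize: cnt = 0
Entering loop: while l < r:
After iteration 1: l = 0, r = 4, cnt = 1
After iteration 2: l = 1, r = 4, cnt = 2
After iteration 3: l = 2, r = 4, cnt = 3
After iteration 4: l = 3, r = 4, cnt = 4
After iteration 5: l = 3, r = 3, cnt = 5
Loop ends.

Final answer: 5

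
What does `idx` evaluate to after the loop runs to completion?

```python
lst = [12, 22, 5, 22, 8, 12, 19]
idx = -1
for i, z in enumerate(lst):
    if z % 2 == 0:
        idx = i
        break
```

Let's trace through this code step by step.

Initialize: lst = [12, 22, 5, 22, 8, 12, 19]
Initialize: idx = -1
Entering loop: for i, z in enumerate(lst):
After iteration 1: i = 0, z = 12, idx = 0
Loop ends.

Final answer: 0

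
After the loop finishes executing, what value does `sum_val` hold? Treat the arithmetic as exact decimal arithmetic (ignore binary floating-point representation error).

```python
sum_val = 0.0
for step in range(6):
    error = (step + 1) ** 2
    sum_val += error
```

Let's trace through this code step by step.

Initialize: sum_val = 0.0
Entering loop: for step in range(6):
After iteration 1: step = 0, sum_val = 1.0, error = 1
After iteration 2: step = 1, sum_val = 5.0, error = 4
After iteration 3: step = 2, sum_val = 14.0, error = 9
After iteration 4: step = 3, sum_val = 30.0, error = 16
After iteration 5: step = 4, sum_val = 55.0, error = 25
After iteration 6: step = 5, sum_val = 91.0, error = 36
Loop ends.

Final answer: 91.0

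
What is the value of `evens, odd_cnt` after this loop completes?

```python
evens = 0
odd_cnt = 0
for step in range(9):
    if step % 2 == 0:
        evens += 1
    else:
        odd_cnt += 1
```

Let's trace through this code step by step.

Initialize: evens = 0
Initialize: odd_cnt = 0
Entering loop: for step in range(9):
After iteration 1: step = 0, evens = 1, odd_cnt = 0
After iteration 2: step = 1, evens = 1, odd_cnt = 1
After iteration 3: step = 2, evens = 2, odd_cnt = 1
After iteration 4: step = 3, evens = 2, odd_cnt = 2
After iteration 5: step = 4, evens = 3, odd_cnt = 2
After iteration 6: step = 5, evens = 3, odd_cnt = 3
After iteration 7: step = 6, evens = 4, odd_cnt = 3
After iteration 8: step = 7, evens = 4, odd_cnt = 4
After iteration 9: step = 8, evens = 5, odd_cnt = 4
Loop ends.

Final answer: 5, 4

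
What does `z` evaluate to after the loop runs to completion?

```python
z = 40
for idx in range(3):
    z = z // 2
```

Let's trace through this code step by step.

Initialize: z = 40
Entering loop: for idx in range(3):
After iteration 1: idx = 0, z = 20
After iteration 2: idx = 1, z = 10
After iteration 3: idx = 2, z = 5
Loop ends.

Final answer: 5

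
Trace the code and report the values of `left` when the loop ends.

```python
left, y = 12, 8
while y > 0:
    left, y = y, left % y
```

Let's trace through this code step by step.

Initialize: left = 12
Initialize: y = 8
Entering loop: while y > 0:
After iteration 1: left = 8, y = 4
After iteration 2: left = 4, y = 0
Loop ends.

Final answer: 4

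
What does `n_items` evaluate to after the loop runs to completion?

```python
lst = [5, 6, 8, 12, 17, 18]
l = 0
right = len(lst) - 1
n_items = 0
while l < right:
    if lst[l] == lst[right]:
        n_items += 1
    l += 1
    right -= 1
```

Let's trace through this code step by step.

Initialize: lst = [5, 6, 8, 12, 17, 18]
Initialize: l = 0
Initialize: right = 5
Initialize: n_items = 0
Entering loop: while l < right:
After iteration 1: l = 1, right = 4, n_items = 0
After iteration 2: l = 2, right = 3, n_items = 0
After iteration 3: l = 3, right = 2, n_items = 0
Loop ends.

Final answer: 0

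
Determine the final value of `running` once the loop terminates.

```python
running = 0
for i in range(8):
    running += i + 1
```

Let's trace through this code step by step.

Initialize: running = 0
Entering loop: for i in range(8):
After iteration 1: i = 0, running = 1
After iteration 2: i = 1, running = 3
After iteration 3: i = 2, running = 6
After iteration 4: i = 3, running = 10
After iteration 5: i = 4, running = 15
After iteration 6: i = 5, running = 21
After iteration 7: i = 6, running = 28
After iteration 8: i = 7, running = 36
Loop ends.

Final answer: 36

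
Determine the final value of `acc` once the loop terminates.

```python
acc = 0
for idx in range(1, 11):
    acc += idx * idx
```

Let's trace through this code step by step.

Initialize: acc = 0
Entering loop: for idx in range(1, 11):
After iteration 1: idx = 1, acc = 1
After iteration 2: idx = 2, acc = 5
After iteration 3: idx = 3, acc = 14
After iteration 4: idx = 4, acc = 30
After iteration 5: idx = 5, acc = 55
After iteration 6: idx = 6, acc = 91
After iteration 7: idx = 7, acc = 140
After iteration 8: idx = 8, acc = 204
After iteration 9: idx = 9, acc = 285
After iteration 10: idx = 10, acc = 385
Loop ends.

Final answer: 385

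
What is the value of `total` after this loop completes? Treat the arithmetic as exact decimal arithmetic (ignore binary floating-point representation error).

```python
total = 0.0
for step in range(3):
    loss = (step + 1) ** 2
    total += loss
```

Let's trace through this code step by step.

Initialize: total = 0.0
Entering loop: for step in range(3):
After iteration 1: step = 0, total = 1.0, loss = 1
After iteration 2: step = 1, total = 5.0, loss = 4
After iteration 3: step = 2, total = 14.0, loss = 9
Loop ends.

Final answer: 14.0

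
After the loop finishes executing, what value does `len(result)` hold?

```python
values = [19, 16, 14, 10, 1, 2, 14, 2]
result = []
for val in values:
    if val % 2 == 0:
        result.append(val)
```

Let's trace through this code step by step.

Initialize: values = [19, 16, 14, 10, 1, 2, 14, 2]
Initialize: result = []
Entering loop: for val in values:
After iteration 1: val = 19, result = []
After iteration 2: val = 16, result = [16]
After iteration 3: val = 14, result = [16, 14]
After iteration 4: val = 10, result = [16, 14, 10]
After iteration 5: val = 1, result = [16, 14, 10]
After iteration 6: val = 2, result = [16, 14, 10, 2]
After iteration 7: val = 14, result = [16, 14, 10, 2, 14]
After iteration 8: val = 2, result = [16, 14, 10, 2, 14, 2]
Loop ends.
len(result) = 6

Final answer: 6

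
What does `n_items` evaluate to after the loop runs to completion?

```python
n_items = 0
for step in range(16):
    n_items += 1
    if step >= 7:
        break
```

Let's trace through this code step by step.

Initialize: n_items = 0
Entering loop: for step in range(16):
After iteration 1: step = 0, n_items = 1
After iteration 2: step = 1, n_items = 2
After iteration 3: step = 2, n_items = 3
After iteration 4: step = 3, n_items = 4
After iteration 5: step = 4, n_items = 5
After iteration 6: step = 5, n_items = 6
After iteration 7: step = 6, n_items = 7
After iteration 8: step = 7, n_items = 8
Loop ends.

Final answer: 8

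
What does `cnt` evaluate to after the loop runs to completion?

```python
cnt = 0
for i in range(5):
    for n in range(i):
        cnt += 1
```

Let's trace through this code step by step.

Initialize: cnt = 0
Entering loop: for i in range(5):
After iteration 1: i = 0, cnt = 0
After iteration 2: i = 1, cnt = 1, n = 0
After iteration 3: i = 2, cnt = 3, n = 1
After iteration 4: i = 3, cnt = 6, n = 2
After iteration 5: i = 4, cnt = 10, n = 3
Loop ends.

Final answer: 10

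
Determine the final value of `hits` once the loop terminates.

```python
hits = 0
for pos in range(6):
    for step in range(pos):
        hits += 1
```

Let's trace through this code step by step.

Initialize: hits = 0
Entering loop: for pos in range(6):
After iteration 1: pos = 0, hits = 0
After iteration 2: pos = 1, hits = 1, step = 0
After iteration 3: pos = 2, hits = 3, step = 1
After iteration 4: pos = 3, hits = 6, step = 2
After iteration 5: pos = 4, hits = 10, step = 3
After iteration 6: pos = 5, hits = 15, step = 4
Loop ends.

Final answer: 15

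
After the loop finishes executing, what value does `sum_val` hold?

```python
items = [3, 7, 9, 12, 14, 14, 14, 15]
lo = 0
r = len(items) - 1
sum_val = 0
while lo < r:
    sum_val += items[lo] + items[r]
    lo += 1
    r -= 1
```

Let's trace through this code step by step.

Initialize: items = [3, 7, 9, 12, 14, 14, 14, 15]
Initialize: lo = 0
Initialize: r = 7
Initialize: sum_val = 0
Entering loop: while lo < r:
After iteration 1: lo = 1, r = 6, sum_val = 18
After iteration 2: lo = 2, r = 5, sum_val = 39
After iteration 3: lo = 3, r = 4, sum_val = 62
After iteration 4: lo = 4, r = 3, sum_val = 88
Loop ends.

Final answer: 88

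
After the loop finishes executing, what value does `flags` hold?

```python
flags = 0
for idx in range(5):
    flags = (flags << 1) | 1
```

Let's trace through this code step by step.

Initialize: flags = 0
Entering loop: for idx in range(5):
After iteration 1: idx = 0, flags = 1
After iteration 2: idx = 1, flags = 3
After iteration 3: idx = 2, flags = 7
After iteration 4: idx = 3, flags = 15
After iteration 5: idx = 4, flags = 31
Loop ends.

Final answer: 31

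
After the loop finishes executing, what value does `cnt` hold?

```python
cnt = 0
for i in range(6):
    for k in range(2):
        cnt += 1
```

Let's trace through this code step by step.

Initialize: cnt = 0
Entering loop: for i in range(6):
After iteration 1: i = 0, cnt = 2
After iteration 2: i = 1, cnt = 4
After iteration 3: i = 2, cnt = 6
After iteration 4: i = 3, cnt = 8
After iteration 5: i = 4, cnt = 10
After iteration 6: i = 5, cnt = 12
Loop ends.

Final answer: 12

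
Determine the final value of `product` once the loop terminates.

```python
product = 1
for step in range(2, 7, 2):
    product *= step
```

Let's trace through this code step by step.

Initialize: product = 1
Entering loop: for step in range(2, 7, 2):
After iteration 1: step = 2, product = 2
After iteration 2: step = 4, product = 8
After iteration 3: step = 6, product = 48
Loop ends.

Final answer: 48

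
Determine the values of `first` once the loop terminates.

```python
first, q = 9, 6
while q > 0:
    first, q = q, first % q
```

Let's trace through this code step by step.

Initialize: first = 9
Initialize: q = 6
Entering loop: while q > 0:
After iteration 1: first = 6, q = 3
After iteration 2: first = 3, q = 0
Loop ends.

Final answer: 3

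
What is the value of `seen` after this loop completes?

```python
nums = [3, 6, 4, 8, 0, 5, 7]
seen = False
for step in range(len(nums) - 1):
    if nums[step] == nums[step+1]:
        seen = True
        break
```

Let's trace through this code step by step.

Initialize: nums = [3, 6, 4, 8, 0, 5, 7]
Initialize: seen = False
Entering loop: for step in range(len(nums) - 1):
After iteration 1: step = 0, seen = False
After iteration 2: step = 1, seen = False
After iteration 3: step = 2, seen = False
After iteration 4: step = 3, seen = False
After iteration 5: step = 4, seen = False
After iteration 6: step = 5, seen = False
Loop ends.

Final answer: False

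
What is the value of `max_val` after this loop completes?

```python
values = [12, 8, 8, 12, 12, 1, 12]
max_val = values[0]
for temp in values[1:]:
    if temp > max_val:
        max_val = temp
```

Let's trace through this code step by step.

Initialize: values = [12, 8, 8, 12, 12, 1, 12]
Initialize: max_val = 12
Entering loop: for temp in values[1:]:
After iteration 1: temp = 8, max_val = 12
After iteration 2: temp = 8, max_val = 12
After iteration 3: temp = 12, max_val = 12
After iteration 4: temp = 12, max_val = 12
After iteration 5: temp = 1, max_val = 12
After iteration 6: temp = 12, max_val = 12
Loop ends.

Final answer: 12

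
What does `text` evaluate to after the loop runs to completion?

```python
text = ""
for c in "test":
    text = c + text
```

Let's trace through this code step by step.

Initialize: text = ''
Entering loop: for c in "test":
After iteration 1: c = 't', text = 't'
After iteration 2: c = 'e', text = 'et'
After iteration 3: c = 's', text = 'set'
After iteration 4: c = 't', text = 'tset'
Loop ends.

Final answer: 'tset'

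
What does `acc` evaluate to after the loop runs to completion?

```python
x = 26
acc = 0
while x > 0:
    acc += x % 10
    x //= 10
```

Let's trace through this code step by step.

Initialize: x = 26
Initialize: acc = 0
Entering loop: while x > 0:
After iteration 1: x = 2, acc = 6
After iteration 2: x = 0, acc = 8
Loop ends.

Final answer: 8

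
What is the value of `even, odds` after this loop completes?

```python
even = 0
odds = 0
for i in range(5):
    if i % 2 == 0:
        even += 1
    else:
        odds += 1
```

Let's trace through this code step by step.

Initialize: even = 0
Initialize: odds = 0
Entering loop: for i in range(5):
After iteration 1: i = 0, even = 1, odds = 0
After iteration 2: i = 1, even = 1, odds = 1
After iteration 3: i = 2, even = 2, odds = 1
After iteration 4: i = 3, even = 2, odds = 2
After iteration 5: i = 4, even = 3, odds = 2
Loop ends.

Final answer: 3, 2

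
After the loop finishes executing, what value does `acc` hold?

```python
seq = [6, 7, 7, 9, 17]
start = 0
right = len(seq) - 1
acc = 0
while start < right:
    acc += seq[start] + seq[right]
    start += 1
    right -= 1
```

Let's trace through this code step by step.

Initialize: seq = [6, 7, 7, 9, 17]
Initialize: start = 0
Initialize: right = 4
Initialize: acc = 0
Entering loop: while start < right:
After iteration 1: start = 1, right = 3, acc = 23
After iteration 2: start = 2, right = 2, acc = 39
Loop ends.

Final answer: 39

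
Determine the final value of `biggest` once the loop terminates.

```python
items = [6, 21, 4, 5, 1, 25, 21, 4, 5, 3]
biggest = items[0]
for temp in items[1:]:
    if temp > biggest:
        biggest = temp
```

Let's trace through this code step by step.

Initialize: items = [6, 21, 4, 5, 1, 25, 21, 4, 5, 3]
Initialize: biggest = 6
Entering loop: for temp in items[1:]:
After iteration 1: temp = 21, biggest = 21
After iteration 2: temp = 4, biggest = 21
After iteration 3: temp = 5, biggest = 21
After iteration 4: temp = 1, biggest = 21
After iteration 5: temp = 25, biggest = 25
After iteration 6: temp = 21, biggest = 25
After iteration 7: temp = 4, biggest = 25
After iteration 8: temp = 5, biggest = 25
After iteration 9: temp = 3, biggest = 25
Loop ends.

Final answer: 25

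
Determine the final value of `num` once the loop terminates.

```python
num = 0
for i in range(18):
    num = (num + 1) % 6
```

Let's trace through this code step by step.

Initialize: num = 0
Entering loop: for i in range(18):
After iteration 1: i = 0, num = 1
After iteration 2: i = 1, num = 2
After iteration 3: i = 2, num = 3
After iteration 4: i = 3, num = 4
After iteration 5: i = 4, num = 5
After iteration 6: i = 5, num = 0
After iteration 7: i = 6, num = 1
After iteration 8: i = 7, num = 2
After iteration 9: i = 8, num = 3
After iteration 10: i = 9, num = 4
After iteration 11: i = 10, num = 5
After iteration 12: i = 11, num = 0
After iteration 13: i = 12, num = 1
After iteration 14: i = 13, num = 2
After iteration 15: i = 14, num = 3
After iteration 16: i = 15, num = 4
After iteration 17: i = 16, num = 5
After iteration 18: i = 17, num = 0
Loop ends.

Final answer: 0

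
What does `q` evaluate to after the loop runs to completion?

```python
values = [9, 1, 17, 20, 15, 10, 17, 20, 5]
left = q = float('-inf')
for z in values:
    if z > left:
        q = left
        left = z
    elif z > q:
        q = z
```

Let's trace through this code step by step.

Initialize: values = [9, 1, 17, 20, 15, 10, 17, 20, 5]
Initialize: left = -inf
Initialize: q = -inf
Entering loop: for z in values:
After iteration 1: z = 9, left = 9, q = -inf
After iteration 2: z = 1, left = 9, q = 1
After iteration 3: z = 17, left = 17, q = 9
After iteration 4: z = 20, left = 20, q = 17
After iteration 5: z = 15, left = 20, q = 17
After iteration 6: z = 10, left = 20, q = 17
After iteration 7: z = 17, left = 20, q = 17
After iteration 8: z = 20, left = 20, q = 20
After iteration 9: z = 5, left = 20, q = 20
Loop ends.

Final answer: 20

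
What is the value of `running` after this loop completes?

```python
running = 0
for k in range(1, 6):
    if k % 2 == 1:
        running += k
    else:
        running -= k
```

Let's trace through this code step by step.

Initialize: running = 0
Entering loop: for k in range(1, 6):
After iteration 1: k = 1, running = 1
After iteration 2: k = 2, running = -1
After iteration 3: k = 3, running = 2
After iteration 4: k = 4, running = -2
After iteration 5: k = 5, running = 3
Loop ends.

Final answer: 3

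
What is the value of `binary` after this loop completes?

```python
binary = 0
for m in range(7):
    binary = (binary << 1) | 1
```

Let's trace through this code step by step.

Initialize: binary = 0
Entering loop: for m in range(7):
After iteration 1: m = 0, binary = 1
After iteration 2: m = 1, binary = 3
After iteration 3: m = 2, binary = 7
After iteration 4: m = 3, binary = 15
After iteration 5: m = 4, binary = 31
After iteration 6: m = 5, binary = 63
After iteration 7: m = 6, binary = 127
Loop ends.

Final answer: 127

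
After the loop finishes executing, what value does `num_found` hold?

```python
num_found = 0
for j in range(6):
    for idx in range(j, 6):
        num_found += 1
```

Let's trace through this code step by step.

Initialize: num_found = 0
Entering loop: for j in range(6):
After iteration 1: j = 0, num_found = 6
After iteration 2: j = 1, num_found = 11
After iteration 3: j = 2, num_found = 15
After iteration 4: j = 3, num_found = 18
After iteration 5: j = 4, num_found = 20
After iteration 6: j = 5, num_found = 21
Loop ends.

Final answer: 21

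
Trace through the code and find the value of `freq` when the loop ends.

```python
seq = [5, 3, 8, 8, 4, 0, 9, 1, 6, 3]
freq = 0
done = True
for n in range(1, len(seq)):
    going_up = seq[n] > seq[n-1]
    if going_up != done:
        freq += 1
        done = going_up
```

Let's trace through this code step by step.

Initialize: seq = [5, 3, 8, 8, 4, 0, 9, 1, 6, 3]
Initialize: freq = 0
Initialize: done = True
Entering loop: for n in range(1, len(seq)):
After iteration 1: n = 1, freq = 1, done = False, going_up = False
After iteration 2: n = 2, freq = 2, done = True, going_up = True
After iteration 3: n = 3, freq = 3, done = False, going_up = False
After iteration 4: n = 4, freq = 3, done = False, going_up = False
After iteration 5: n = 5, freq = 3, done = False, going_up = False
After iteration 6: n = 6, freq = 4, done = True, going_up = True
After iteration 7: n = 7, freq = 5, done = False, going_up = False
After iteration 8: n = 8, freq = 6, done = True, going_up = True
After iteration 9: n = 9, freq = 7, done = False, going_up = False
Loop ends.

Final answer: 7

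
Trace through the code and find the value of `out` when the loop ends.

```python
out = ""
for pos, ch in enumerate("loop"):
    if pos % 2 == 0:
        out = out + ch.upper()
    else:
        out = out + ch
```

Let's trace through this code step by step.

Initialize: out = ''
Entering loop: for pos, ch in enumerate("loop"):
After iteration 1: pos = 0, ch = 'l', out = 'L'
After iteration 2: pos = 1, ch = 'o', out = 'Lo'
After iteration 3: pos = 2, ch = 'o', out = 'LoO'
After iteration 4: pos = 3, ch = 'p', out = 'LoOp'
Loop ends.

Final answer: 'LoOp'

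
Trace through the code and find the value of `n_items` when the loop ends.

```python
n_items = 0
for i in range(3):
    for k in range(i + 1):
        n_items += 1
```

Let's trace through this code step by step.

Initialize: n_items = 0
Entering loop: for i in range(3):
After iteration 1: i = 0, n_items = 1, k = 0
After iteration 2: i = 1, n_items = 3, k = 1
After iteration 3: i = 2, n_items = 6, k = 2
Loop ends.

Final answer: 6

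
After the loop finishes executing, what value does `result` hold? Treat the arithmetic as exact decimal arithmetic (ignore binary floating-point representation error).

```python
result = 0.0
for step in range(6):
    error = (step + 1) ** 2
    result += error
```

Let's trace through this code step by step.

Initialize: result = 0.0
Entering loop: for step in range(6):
After iteration 1: step = 0, result = 1.0, error = 1
After iteration 2: step = 1, result = 5.0, error = 4
After iteration 3: step = 2, result = 14.0, error = 9
After iteration 4: step = 3, result = 30.0, error = 16
After iteration 5: step = 4, result = 55.0, error = 25
After iteration 6: step = 5, result = 91.0, error = 36
Loop ends.

Final answer: 91.0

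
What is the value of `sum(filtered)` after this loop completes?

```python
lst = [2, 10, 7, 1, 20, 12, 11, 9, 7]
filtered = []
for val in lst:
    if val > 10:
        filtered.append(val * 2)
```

Let's trace through this code step by step.

Initialize: lst = [2, 10, 7, 1, 20, 12, 11, 9, 7]
Initialize: filtered = []
Entering loop: for val in lst:
After iteration 1: val = 2, filtered = []
After iteration 2: val = 10, filtered = []
After iteration 3: val = 7, filtered = []
After iteration 4: val = 1, filtered = []
After iteration 5: val = 20, filtered = [40]
After iteration 6: val = 12, filtered = [40, 24]
After iteration 7: val = 11, filtered = [40, 24, 22]
After iteration 8: val = 9, filtered = [40, 24, 22]
After iteration 9: val = 7, filtered = [40, 24, 22]
Loop ends.
sum(filtered) = 86

Final answer: 86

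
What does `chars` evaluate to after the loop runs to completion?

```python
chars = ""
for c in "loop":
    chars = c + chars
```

Let's trace through this code step by step.

Initialize: chars = ''
Entering loop: for c in "loop":
After iteration 1: c = 'l', chars = 'l'
After iteration 2: c = 'o', chars = 'ol'
After iteration 3: c = 'o', chars = 'ool'
After iteration 4: c = 'p', chars = 'pool'
Loop ends.

Final answer: 'pool'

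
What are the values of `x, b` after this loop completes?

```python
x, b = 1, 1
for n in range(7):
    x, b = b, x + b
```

Let's trace through this code step by step.

Initialize: x = 1
Initialize: b = 1
Entering loop: for n in range(7):
After iteration 1: n = 0, x = 1, b = 2
After iteration 2: n = 1, x = 2, b = 3
After iteration 3: n = 2, x = 3, b = 5
After iteration 4: n = 3, x = 5, b = 8
After iteration 5: n = 4, x = 8, b = 13
After iteration 6: n = 5, x = 13, b = 21
After iteration 7: n = 6, x = 21, b = 34
Loop ends.

Final answer: 21, 34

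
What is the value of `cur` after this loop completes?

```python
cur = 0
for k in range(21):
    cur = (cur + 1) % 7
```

Let's trace through this code step by step.

Initialize: cur = 0
Entering loop: for k in range(21):
After iteration 1: k = 0, cur = 1
After iteration 2: k = 1, cur = 2
After iteration 3: k = 2, cur = 3
After iteration 4: k = 3, cur = 4
After iteration 5: k = 4, cur = 5
After iteration 6: k = 5, cur = 6
After iteration 7: k = 6, cur = 0
After iteration 8: k = 7, cur = 1
After iteration 9: k = 8, cur = 2
After iteration 10: k = 9, cur = 3
After iteration 11: k = 10, cur = 4
After iteration 12: k = 11, cur = 5
After iteration 13: k = 12, cur = 6
After iteration 14: k = 13, cur = 0
After iteration 15: k = 14, cur = 1
After iteration 16: k = 15, cur = 2
After iteration 17: k = 16, cur = 3
After iteration 18: k = 17, cur = 4
After iteration 19: k = 18, cur = 5
After iteration 20: k = 19, cur = 6
After iteration 21: k = 20, cur = 0
Loop ends.

Final answer: 0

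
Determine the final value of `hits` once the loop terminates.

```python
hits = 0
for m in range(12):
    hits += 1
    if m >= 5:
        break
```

Let's trace through this code step by step.

Initialize: hits = 0
Entering loop: for m in range(12):
After iteration 1: m = 0, hits = 1
After iteration 2: m = 1, hits = 2
After iteration 3: m = 2, hits = 3
After iteration 4: m = 3, hits = 4
After iteration 5: m = 4, hits = 5
After iteration 6: m = 5, hits = 6
Loop ends.

Final answer: 6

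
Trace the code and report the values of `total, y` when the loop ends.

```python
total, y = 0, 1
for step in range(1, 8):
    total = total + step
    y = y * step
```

Let's trace through this code step by step.

Initialize: total = 0
Initialize: y = 1
Entering loop: for step in range(1, 8):
After iteration 1: step = 1, total = 1, y = 1
After iteration 2: step = 2, total = 3, y = 2
After iteration 3: step = 3, total = 6, y = 6
After iteration 4: step = 4, total = 10, y = 24
After iteration 5: step = 5, total = 15, y = 120
After iteration 6: step = 6, total = 21, y = 720
After iteration 7: step = 7, total = 28, y = 5040
Loop ends.

Final answer: 28, 5040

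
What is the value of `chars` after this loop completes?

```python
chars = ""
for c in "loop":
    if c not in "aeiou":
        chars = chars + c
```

Let's trace through this code step by step.

Initialize: chars = ''
Entering loop: for c in "loop":
After iteration 1: c = 'l', chars = 'l'
After iteration 2: c = 'o', chars = 'l'
After iteration 3: c = 'o', chars = 'l'
After iteration 4: c = 'p', chars = 'lp'
Loop ends.

Final answer: 'lp'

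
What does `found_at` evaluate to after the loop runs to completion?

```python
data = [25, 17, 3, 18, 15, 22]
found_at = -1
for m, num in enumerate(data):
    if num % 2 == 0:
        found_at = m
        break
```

Let's trace through this code step by step.

Initialize: data = [25, 17, 3, 18, 15, 22]
Initialize: found_at = -1
Entering loop: for m, num in enumerate(data):
After iteration 1: m = 0, num = 25, found_at = -1
After iteration 2: m = 1, num = 17, found_at = -1
After iteration 3: m = 2, num = 3, found_at = -1
After iteration 4: m = 3, num = 18, found_at = 3
Loop ends.

Final answer: 3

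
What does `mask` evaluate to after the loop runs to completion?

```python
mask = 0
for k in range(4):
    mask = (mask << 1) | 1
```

Let's trace through this code step by step.

Initialize: mask = 0
Entering loop: for k in range(4):
After iteration 1: k = 0, mask = 1
After iteration 2: k = 1, mask = 3
After iteration 3: k = 2, mask = 7
After iteration 4: k = 3, mask = 15
Loop ends.

Final answer: 15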